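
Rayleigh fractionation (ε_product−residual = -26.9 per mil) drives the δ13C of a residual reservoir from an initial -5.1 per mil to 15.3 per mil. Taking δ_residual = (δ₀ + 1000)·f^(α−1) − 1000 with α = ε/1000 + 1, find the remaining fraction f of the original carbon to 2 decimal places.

α − 1 = ε/1000 = -0.0269
(δ_res + 1000)/(δ₀ + 1000) = (15.3 + 1000)/(-5.1 + 1000) = 1015.3/994.9 = 1.020505
f = 1.020505^(1/-0.0269) = exp(ln(1.020505)/-0.0269) = exp(0.02030/-0.0269)
f = exp(-0.7545) = 0.4702

0.47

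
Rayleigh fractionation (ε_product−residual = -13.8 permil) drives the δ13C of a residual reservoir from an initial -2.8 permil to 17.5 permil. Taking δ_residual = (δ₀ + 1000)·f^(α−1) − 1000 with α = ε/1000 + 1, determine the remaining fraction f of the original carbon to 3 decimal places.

α − 1 = ε/1000 = -0.0138
(δ_res + 1000)/(δ₀ + 1000) = (17.5 + 1000)/(-2.8 + 1000) = 1017.5/997.2 = 1.020357
f = 1.020357^(1/-0.0138) = exp(ln(1.020357)/-0.0138) = exp(0.02015/-0.0138)
f = exp(-1.4603) = 0.2322

0.232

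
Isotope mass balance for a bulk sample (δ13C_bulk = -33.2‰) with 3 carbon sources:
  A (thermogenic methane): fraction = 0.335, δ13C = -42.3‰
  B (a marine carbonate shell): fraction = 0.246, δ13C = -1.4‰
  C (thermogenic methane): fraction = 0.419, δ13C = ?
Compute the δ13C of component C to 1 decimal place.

-44.6‰

Isotope mass balance: δ_bulk = Σ fᵢ·δᵢ.
-33.2 = 0.335×(-42.3) + 0.246×(-1.4) + 0.419×δ_C
0.419·δ_C = -33.2 − (-14.515) = -18.685
δ_C = -18.685 / 0.419 = -44.59‰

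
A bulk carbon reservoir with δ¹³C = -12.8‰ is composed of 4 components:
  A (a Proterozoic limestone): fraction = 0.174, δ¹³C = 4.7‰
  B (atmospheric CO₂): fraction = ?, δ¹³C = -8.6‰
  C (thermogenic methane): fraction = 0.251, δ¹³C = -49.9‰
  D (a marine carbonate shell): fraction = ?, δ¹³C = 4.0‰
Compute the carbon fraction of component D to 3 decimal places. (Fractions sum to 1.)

Let f_D and f_B be the unknown fractions; fractions sum to 1 so f_D + f_B = 0.575.
Mass balance: Σ fᵢ·δᵢ = δ_bulk ⇒ f_D·(4.0) + f_B·(-8.6) = -12.8 − (-11.707) = -1.093
Substitute f_B = 0.575 − f_D:
f_D·(4.0 − -8.6) = -1.093 − 0.575×(-8.6) = 3.852
f_D = 3.852 / 12.6 = 0.3057

0.306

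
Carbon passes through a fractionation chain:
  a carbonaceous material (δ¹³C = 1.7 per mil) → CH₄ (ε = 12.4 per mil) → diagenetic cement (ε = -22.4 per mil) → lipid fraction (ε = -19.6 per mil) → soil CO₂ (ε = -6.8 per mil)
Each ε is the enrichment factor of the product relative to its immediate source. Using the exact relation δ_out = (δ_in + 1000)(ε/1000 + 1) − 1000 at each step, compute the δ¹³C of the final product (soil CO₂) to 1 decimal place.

step 1: δ = (1.70 + 1000)·(12.4/1000 + 1) − 1000 = 14.12 per mil
step 2: δ = (14.12 + 1000)·(-22.4/1000 + 1) − 1000 = -8.60 per mil
step 3: δ = (-8.60 + 1000)·(-19.6/1000 + 1) − 1000 = -28.03 per mil
step 4: δ = (-28.03 + 1000)·(-6.8/1000 + 1) − 1000 = -34.64 per mil

-34.6 per mil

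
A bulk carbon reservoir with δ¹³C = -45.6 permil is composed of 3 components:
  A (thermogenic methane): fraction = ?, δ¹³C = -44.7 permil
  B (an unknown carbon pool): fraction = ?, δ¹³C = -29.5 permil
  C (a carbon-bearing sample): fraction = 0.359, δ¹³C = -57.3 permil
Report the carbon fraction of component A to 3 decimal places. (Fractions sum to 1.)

0.403

Let f_A and f_B be the unknown fractions; fractions sum to 1 so f_A + f_B = 0.641.
Mass balance: Σ fᵢ·δᵢ = δ_bulk ⇒ f_A·(-44.7) + f_B·(-29.5) = -45.6 − (-20.571) = -25.029
Substitute f_B = 0.641 − f_A:
f_A·(-44.7 − -29.5) = -25.029 − 0.641×(-29.5) = -6.120
f_A = -6.120 / -15.2 = 0.4026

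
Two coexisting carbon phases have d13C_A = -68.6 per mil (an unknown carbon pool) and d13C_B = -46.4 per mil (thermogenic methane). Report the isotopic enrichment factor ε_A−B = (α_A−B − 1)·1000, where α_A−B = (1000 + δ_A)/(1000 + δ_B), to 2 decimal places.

-23.28 per mil

α_A−B = (1000 + -68.6) / (1000 + -46.4) = 931.4 / 953.6 = 0.976720
ε_A−B = (0.976720 − 1) × 1000 = -23.280 per mil
(The approximation ε ≈ δ_A − δ_B would give -22.2 per mil.)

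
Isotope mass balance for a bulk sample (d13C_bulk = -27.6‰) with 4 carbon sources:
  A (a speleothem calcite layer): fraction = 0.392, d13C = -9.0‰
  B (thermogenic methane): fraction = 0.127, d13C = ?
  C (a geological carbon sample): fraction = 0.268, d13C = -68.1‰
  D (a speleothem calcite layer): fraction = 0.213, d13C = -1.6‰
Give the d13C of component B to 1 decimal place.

-43.2‰

Isotope mass balance: δ_bulk = Σ fᵢ·δᵢ.
-27.6 = 0.392×(-9.0) + 0.127×δ_B + 0.268×(-68.1) + 0.213×(-1.6)
0.127·δ_B = -27.6 − (-22.120) = -5.480
δ_B = -5.480 / 0.127 = -43.15‰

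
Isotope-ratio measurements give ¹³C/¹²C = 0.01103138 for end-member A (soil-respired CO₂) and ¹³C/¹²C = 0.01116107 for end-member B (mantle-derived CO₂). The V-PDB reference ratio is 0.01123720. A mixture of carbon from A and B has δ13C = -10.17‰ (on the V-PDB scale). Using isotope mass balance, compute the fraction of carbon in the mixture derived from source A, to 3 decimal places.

0.294

δ_A = (0.01103138/0.01123720 − 1)×1000 = (0.981684 − 1)×1000 = -18.316‰
δ_B = (0.01116107/0.01123720 − 1)×1000 = (0.993225 − 1)×1000 = -6.775‰
f_A = (δ_mix − δ_B)/(δ_A − δ_B) = (-10.17 − (-6.775))/(-18.316 − (-6.775))
f_A = -3.395 / -11.541 = 0.2942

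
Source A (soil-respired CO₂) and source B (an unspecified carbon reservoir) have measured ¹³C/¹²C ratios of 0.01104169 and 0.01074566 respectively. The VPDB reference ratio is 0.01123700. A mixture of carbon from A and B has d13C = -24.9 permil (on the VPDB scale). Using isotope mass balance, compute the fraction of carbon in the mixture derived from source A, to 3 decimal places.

δ_A = (0.01104169/0.01123700 − 1)×1000 = (0.982619 − 1)×1000 = -17.381 permil
δ_B = (0.01074566/0.01123700 − 1)×1000 = (0.956275 − 1)×1000 = -43.725 permil
f_A = (δ_mix − δ_B)/(δ_A − δ_B) = (-24.9 − (-43.725))/(-17.381 − (-43.725))
f_A = 18.825 / 26.344 = 0.7146

0.715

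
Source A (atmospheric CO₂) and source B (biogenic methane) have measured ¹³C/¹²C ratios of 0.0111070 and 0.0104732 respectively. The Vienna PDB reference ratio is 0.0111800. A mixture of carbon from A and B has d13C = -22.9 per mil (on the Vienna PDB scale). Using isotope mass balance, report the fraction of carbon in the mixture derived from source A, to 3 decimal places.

0.711

δ_A = (0.0111070/0.0111800 − 1)×1000 = (0.993470 − 1)×1000 = -6.530 per mil
δ_B = (0.0104732/0.0111800 − 1)×1000 = (0.936780 − 1)×1000 = -63.220 per mil
f_A = (δ_mix − δ_B)/(δ_A − δ_B) = (-22.9 − (-63.220))/(-6.530 − (-63.220))
f_A = 40.320 / 56.691 = 0.7112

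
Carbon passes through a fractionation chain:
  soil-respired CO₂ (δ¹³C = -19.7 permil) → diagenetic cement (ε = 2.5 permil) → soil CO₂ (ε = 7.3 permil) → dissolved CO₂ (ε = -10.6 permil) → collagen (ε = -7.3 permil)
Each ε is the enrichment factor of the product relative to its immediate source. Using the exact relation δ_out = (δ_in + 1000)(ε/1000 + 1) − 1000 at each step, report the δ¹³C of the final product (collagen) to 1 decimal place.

step 1: δ = (-19.70 + 1000)·(2.5/1000 + 1) − 1000 = -17.25 permil
step 2: δ = (-17.25 + 1000)·(7.3/1000 + 1) − 1000 = -10.08 permil
step 3: δ = (-10.08 + 1000)·(-10.6/1000 + 1) − 1000 = -20.57 permil
step 4: δ = (-20.57 + 1000)·(-7.3/1000 + 1) − 1000 = -27.72 permil

-27.7 permil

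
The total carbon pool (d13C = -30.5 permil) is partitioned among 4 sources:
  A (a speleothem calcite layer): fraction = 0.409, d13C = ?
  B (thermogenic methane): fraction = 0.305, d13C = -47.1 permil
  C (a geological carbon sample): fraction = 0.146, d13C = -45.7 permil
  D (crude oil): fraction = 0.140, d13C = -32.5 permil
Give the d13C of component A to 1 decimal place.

Isotope mass balance: δ_bulk = Σ fᵢ·δᵢ.
-30.5 = 0.409×δ_A + 0.305×(-47.1) + 0.146×(-45.7) + 0.140×(-32.5)
0.409·δ_A = -30.5 − (-25.588) = -4.912
δ_A = -4.912 / 0.409 = -12.01 permil

-12.0 permil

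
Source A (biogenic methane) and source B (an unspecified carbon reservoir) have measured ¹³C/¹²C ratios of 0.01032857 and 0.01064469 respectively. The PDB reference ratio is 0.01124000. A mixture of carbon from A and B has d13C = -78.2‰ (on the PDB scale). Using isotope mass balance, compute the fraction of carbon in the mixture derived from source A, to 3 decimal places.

0.897

δ_A = (0.01032857/0.01124000 − 1)×1000 = (0.918912 − 1)×1000 = -81.088‰
δ_B = (0.01064469/0.01124000 − 1)×1000 = (0.947036 − 1)×1000 = -52.964‰
f_A = (δ_mix − δ_B)/(δ_A − δ_B) = (-78.2 − (-52.964))/(-81.088 − (-52.964))
f_A = -25.236 / -28.125 = 0.8973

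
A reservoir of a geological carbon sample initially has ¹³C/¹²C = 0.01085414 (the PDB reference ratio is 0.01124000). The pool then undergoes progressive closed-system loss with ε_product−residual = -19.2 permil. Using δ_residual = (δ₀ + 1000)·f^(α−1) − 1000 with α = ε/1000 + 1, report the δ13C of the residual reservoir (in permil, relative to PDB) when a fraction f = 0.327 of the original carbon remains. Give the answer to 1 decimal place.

δ₀ = (0.01085414/0.01124000 − 1)×1000 = (0.965671 − 1)×1000 = -34.329 permil
α − 1 = ε/1000 = -0.0192
f^(α−1) = 0.327^(-0.0192) = 1.021694
δ_res = (-34.329 + 1000) × 1.021694 − 1000 = 986.620 − 1000 = -13.38 permil

-13.4 permil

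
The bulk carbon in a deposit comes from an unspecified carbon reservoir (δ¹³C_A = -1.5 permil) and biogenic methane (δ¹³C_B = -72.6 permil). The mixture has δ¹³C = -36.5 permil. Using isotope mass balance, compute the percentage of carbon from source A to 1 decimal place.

50.8%

δ_mix = f_A·δ_A + (1 − f_A)·δ_B  ⇒  f_A = (δ_mix − δ_B)/(δ_A − δ_B)
f_A = (-36.5 − (-72.6)) / (-1.5 − (-72.6))
f_A = 36.1 / 71.1 = 0.5077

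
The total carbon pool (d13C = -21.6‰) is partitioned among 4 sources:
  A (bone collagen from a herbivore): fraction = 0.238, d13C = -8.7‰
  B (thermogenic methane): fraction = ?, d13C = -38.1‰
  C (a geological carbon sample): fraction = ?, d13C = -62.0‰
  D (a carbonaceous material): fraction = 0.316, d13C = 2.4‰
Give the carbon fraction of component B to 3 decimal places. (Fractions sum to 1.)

0.308

Let f_B and f_C be the unknown fractions; fractions sum to 1 so f_B + f_C = 0.446.
Mass balance: Σ fᵢ·δᵢ = δ_bulk ⇒ f_B·(-38.1) + f_C·(-62.0) = -21.6 − (-1.312) = -20.288
Substitute f_C = 0.446 − f_B:
f_B·(-38.1 − -62.0) = -20.288 − 0.446×(-62.0) = 7.364
f_B = 7.364 / 23.9 = 0.3081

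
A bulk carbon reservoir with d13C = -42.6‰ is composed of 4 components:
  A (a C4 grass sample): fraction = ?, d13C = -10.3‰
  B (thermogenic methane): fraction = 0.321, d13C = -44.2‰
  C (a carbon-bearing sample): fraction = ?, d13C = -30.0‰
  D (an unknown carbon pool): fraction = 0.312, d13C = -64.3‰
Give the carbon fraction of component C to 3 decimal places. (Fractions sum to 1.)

0.232

Let f_C and f_A be the unknown fractions; fractions sum to 1 so f_C + f_A = 0.367.
Mass balance: Σ fᵢ·δᵢ = δ_bulk ⇒ f_C·(-30.0) + f_A·(-10.3) = -42.6 − (-34.250) = -8.350
Substitute f_A = 0.367 − f_C:
f_C·(-30.0 − -10.3) = -8.350 − 0.367×(-10.3) = -4.570
f_C = -4.570 / -19.7 = 0.2320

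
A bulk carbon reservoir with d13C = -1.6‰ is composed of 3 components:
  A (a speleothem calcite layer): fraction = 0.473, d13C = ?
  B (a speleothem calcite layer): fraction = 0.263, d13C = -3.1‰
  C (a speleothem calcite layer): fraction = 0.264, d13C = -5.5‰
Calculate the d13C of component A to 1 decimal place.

1.4‰

Isotope mass balance: δ_bulk = Σ fᵢ·δᵢ.
-1.6 = 0.473×δ_A + 0.263×(-3.1) + 0.264×(-5.5)
0.473·δ_A = -1.6 − (-2.267) = 0.667
δ_A = 0.667 / 0.473 = 1.41‰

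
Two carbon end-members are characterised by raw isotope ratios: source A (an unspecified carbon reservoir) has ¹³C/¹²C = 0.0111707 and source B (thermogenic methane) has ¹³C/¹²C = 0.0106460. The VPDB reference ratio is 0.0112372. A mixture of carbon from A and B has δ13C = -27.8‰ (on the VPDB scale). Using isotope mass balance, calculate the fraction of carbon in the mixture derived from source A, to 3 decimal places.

0.531

δ_A = (0.0111707/0.0112372 − 1)×1000 = (0.994082 − 1)×1000 = -5.918‰
δ_B = (0.0106460/0.0112372 − 1)×1000 = (0.947389 − 1)×1000 = -52.611‰
f_A = (δ_mix − δ_B)/(δ_A − δ_B) = (-27.8 − (-52.611))/(-5.918 − (-52.611))
f_A = 24.811 / 46.693 = 0.5314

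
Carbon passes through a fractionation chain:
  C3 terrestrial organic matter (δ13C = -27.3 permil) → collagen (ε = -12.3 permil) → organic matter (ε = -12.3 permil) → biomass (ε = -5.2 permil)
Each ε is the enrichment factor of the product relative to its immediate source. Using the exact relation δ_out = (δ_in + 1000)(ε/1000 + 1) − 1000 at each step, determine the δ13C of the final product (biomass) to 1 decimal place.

-56.0 permil

step 1: δ = (-27.30 + 1000)·(-12.3/1000 + 1) − 1000 = -39.26 permil
step 2: δ = (-39.26 + 1000)·(-12.3/1000 + 1) − 1000 = -51.08 permil
step 3: δ = (-51.08 + 1000)·(-5.2/1000 + 1) − 1000 = -56.02 permil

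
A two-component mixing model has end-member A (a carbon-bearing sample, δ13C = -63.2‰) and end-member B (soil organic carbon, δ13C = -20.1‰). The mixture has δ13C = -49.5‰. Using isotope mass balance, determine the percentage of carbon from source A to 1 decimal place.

δ_mix = f_A·δ_A + (1 − f_A)·δ_B  ⇒  f_A = (δ_mix − δ_B)/(δ_A − δ_B)
f_A = (-49.5 − (-20.1)) / (-63.2 − (-20.1))
f_A = -29.4 / -43.1 = 0.6821

68.2%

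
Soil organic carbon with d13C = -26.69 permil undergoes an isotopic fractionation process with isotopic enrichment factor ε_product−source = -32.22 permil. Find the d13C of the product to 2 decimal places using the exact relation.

Exactly, δ_product = (δ_source + 1000)·(ε/1000 + 1) − 1000.
δ_product = (-26.69 + 1000) × (-32.22/1000 + 1) − 1000
δ_product = -58.050 permil

-58.05 permil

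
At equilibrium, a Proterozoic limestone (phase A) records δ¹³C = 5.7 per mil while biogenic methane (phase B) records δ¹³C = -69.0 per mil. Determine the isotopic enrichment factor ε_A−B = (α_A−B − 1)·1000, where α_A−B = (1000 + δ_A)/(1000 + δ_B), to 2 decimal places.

α_A−B = (1000 + 5.7) / (1000 + -69.0) = 1005.7 / 931.0 = 1.080236
ε_A−B = (1.080236 − 1) × 1000 = 80.236 per mil
(The approximation ε ≈ δ_A − δ_B would give 74.7 per mil.)

80.24 per mil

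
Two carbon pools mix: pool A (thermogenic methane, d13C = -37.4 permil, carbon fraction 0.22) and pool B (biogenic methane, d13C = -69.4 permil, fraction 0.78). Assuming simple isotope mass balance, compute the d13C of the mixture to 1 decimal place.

δ_mix = f_A·δ_A + f_B·δ_B
δ_mix = 0.22 × (-37.4) + 0.78 × (-69.4)
δ_mix = -8.23 + -54.13 = -62.36 permil

-62.4 permil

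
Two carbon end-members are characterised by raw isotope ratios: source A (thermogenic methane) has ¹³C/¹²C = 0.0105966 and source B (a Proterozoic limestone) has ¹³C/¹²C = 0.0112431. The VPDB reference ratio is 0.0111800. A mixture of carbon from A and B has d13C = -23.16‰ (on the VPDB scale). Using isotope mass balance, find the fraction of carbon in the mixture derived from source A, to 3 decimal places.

0.498

δ_A = (0.0105966/0.0111800 − 1)×1000 = (0.947818 − 1)×1000 = -52.182‰
δ_B = (0.0112431/0.0111800 − 1)×1000 = (1.005644 − 1)×1000 = 5.644‰
f_A = (δ_mix − δ_B)/(δ_A − δ_B) = (-23.16 − (5.644))/(-52.182 − (5.644))
f_A = -28.804 / -57.826 = 0.4981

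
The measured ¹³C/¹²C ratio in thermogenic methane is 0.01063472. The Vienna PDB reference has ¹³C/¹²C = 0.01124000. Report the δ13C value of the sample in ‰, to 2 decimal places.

-53.85‰

δ13C = (R_sample / R_standard − 1) × 1000
R_sample / R_standard = 0.01063472 / 0.01124000 = 0.946149
δ13C = (0.946149 − 1) × 1000 = -53.851‰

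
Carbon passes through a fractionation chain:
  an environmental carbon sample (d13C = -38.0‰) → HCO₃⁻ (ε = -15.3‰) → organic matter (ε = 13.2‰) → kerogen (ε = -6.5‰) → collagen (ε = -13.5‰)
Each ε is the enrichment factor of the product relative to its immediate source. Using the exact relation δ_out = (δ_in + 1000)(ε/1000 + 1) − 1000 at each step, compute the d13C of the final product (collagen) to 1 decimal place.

step 1: δ = (-38.00 + 1000)·(-15.3/1000 + 1) − 1000 = -52.72‰
step 2: δ = (-52.72 + 1000)·(13.2/1000 + 1) − 1000 = -40.21‰
step 3: δ = (-40.21 + 1000)·(-6.5/1000 + 1) − 1000 = -46.45‰
step 4: δ = (-46.45 + 1000)·(-13.5/1000 + 1) − 1000 = -59.33‰

-59.3‰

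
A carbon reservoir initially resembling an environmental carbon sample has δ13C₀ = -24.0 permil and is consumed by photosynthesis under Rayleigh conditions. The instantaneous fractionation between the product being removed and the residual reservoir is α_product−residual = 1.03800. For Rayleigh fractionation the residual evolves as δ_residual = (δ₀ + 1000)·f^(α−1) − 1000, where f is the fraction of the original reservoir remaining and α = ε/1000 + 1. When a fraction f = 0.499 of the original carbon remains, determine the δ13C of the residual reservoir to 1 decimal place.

Rayleigh residual: δ_res = (δ₀ + 1000)·f^(α−1) − 1000
α − 1 = 0.03800
f^(α−1) = 0.499^(0.03800) = 0.973930
δ_res = (-24.0 + 1000) × 0.973930 − 1000 = 950.556 − 1000 = -49.44 permil

-49.4 permil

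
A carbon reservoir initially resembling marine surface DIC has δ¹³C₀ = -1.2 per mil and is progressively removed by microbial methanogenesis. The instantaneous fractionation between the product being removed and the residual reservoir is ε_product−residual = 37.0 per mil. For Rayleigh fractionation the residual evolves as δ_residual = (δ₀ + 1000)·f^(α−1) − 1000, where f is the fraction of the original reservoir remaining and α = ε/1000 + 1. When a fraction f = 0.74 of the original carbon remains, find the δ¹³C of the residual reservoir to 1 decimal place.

-12.3 per mil

Rayleigh residual: δ_res = (δ₀ + 1000)·f^(α−1) − 1000
α = ε/1000 + 1 = 1.03700, so α − 1 = 0.03700
f^(α−1) = 0.74^(0.03700) = 0.988921
δ_res = (-1.2 + 1000) × 0.988921 − 1000 = 987.734 − 1000 = -12.27 per mil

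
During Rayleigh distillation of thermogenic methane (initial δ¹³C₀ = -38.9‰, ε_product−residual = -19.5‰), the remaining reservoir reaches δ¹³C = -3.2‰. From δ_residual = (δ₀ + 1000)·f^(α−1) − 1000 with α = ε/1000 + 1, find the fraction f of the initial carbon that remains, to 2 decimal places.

0.15

α − 1 = ε/1000 = -0.0195
(δ_res + 1000)/(δ₀ + 1000) = (-3.2 + 1000)/(-38.9 + 1000) = 996.8/961.1 = 1.037145
f = 1.037145^(1/-0.0195) = exp(ln(1.037145)/-0.0195) = exp(0.03647/-0.0195)
f = exp(-1.8703) = 0.1541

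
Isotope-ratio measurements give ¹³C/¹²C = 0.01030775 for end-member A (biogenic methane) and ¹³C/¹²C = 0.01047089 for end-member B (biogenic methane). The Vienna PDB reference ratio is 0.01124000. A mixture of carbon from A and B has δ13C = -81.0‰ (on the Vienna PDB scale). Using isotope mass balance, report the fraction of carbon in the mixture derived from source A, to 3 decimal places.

0.866

δ_A = (0.01030775/0.01124000 − 1)×1000 = (0.917060 − 1)×1000 = -82.940‰
δ_B = (0.01047089/0.01124000 − 1)×1000 = (0.931574 − 1)×1000 = -68.426‰
f_A = (δ_mix − δ_B)/(δ_A − δ_B) = (-81.0 − (-68.426))/(-82.940 − (-68.426))
f_A = -12.574 / -14.514 = 0.8663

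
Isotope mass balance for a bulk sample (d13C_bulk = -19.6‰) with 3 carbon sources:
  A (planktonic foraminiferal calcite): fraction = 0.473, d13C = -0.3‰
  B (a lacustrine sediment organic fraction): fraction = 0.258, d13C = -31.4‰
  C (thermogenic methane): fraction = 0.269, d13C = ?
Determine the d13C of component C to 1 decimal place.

Isotope mass balance: δ_bulk = Σ fᵢ·δᵢ.
-19.6 = 0.473×(-0.3) + 0.258×(-31.4) + 0.269×δ_C
0.269·δ_C = -19.6 − (-8.243) = -11.357
δ_C = -11.357 / 0.269 = -42.22‰

-42.2‰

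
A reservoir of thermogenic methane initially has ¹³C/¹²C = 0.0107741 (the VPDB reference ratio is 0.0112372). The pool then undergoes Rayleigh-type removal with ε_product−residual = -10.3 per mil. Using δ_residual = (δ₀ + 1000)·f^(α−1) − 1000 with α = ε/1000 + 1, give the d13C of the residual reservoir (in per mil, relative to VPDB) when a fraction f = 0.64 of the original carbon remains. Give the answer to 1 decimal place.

-36.8 per mil

δ₀ = (0.0107741/0.0112372 − 1)×1000 = (0.958789 − 1)×1000 = -41.211 per mil
α − 1 = ε/1000 = -0.0103
f^(α−1) = 0.64^(-0.0103) = 1.004607
δ_res = (-41.211 + 1000) × 1.004607 − 1000 = 963.206 − 1000 = -36.79 per mil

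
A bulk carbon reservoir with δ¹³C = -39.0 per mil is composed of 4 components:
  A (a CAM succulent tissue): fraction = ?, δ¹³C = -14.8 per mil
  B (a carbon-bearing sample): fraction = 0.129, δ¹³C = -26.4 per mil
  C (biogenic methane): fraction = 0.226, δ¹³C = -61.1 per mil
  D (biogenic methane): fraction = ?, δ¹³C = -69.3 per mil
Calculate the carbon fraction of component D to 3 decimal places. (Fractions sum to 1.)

0.225

Let f_D and f_A be the unknown fractions; fractions sum to 1 so f_D + f_A = 0.645.
Mass balance: Σ fᵢ·δᵢ = δ_bulk ⇒ f_D·(-69.3) + f_A·(-14.8) = -39.0 − (-17.214) = -21.786
Substitute f_A = 0.645 − f_D:
f_D·(-69.3 − -14.8) = -21.786 − 0.645×(-14.8) = -12.240
f_D = -12.240 / -54.5 = 0.2246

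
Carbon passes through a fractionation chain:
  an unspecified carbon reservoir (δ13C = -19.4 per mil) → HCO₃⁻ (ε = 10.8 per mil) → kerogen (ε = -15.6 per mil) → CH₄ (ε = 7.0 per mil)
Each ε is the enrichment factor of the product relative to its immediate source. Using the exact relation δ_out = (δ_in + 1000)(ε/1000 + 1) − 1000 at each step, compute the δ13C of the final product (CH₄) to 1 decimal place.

-17.4 per mil

step 1: δ = (-19.40 + 1000)·(10.8/1000 + 1) − 1000 = -8.81 per mil
step 2: δ = (-8.81 + 1000)·(-15.6/1000 + 1) − 1000 = -24.27 per mil
step 3: δ = (-24.27 + 1000)·(7.0/1000 + 1) − 1000 = -17.44 per mil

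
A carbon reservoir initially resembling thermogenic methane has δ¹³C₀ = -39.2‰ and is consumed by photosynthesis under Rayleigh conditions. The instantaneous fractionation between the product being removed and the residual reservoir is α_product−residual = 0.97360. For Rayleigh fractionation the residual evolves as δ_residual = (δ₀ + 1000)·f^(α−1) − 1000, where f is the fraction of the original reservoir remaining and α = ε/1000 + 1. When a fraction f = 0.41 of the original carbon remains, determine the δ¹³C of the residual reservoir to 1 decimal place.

Rayleigh residual: δ_res = (δ₀ + 1000)·f^(α−1) − 1000
α − 1 = -0.02640
f^(α−1) = 0.41^(-0.02640) = 1.023817
δ_res = (-39.2 + 1000) × 1.023817 − 1000 = 983.684 − 1000 = -16.32‰

-16.3‰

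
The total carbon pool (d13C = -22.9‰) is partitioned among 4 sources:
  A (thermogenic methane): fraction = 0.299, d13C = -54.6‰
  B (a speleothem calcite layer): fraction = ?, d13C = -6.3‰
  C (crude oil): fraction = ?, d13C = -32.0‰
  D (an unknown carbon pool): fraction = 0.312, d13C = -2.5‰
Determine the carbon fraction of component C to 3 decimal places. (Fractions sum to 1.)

0.130

Let f_C and f_B be the unknown fractions; fractions sum to 1 so f_C + f_B = 0.389.
Mass balance: Σ fᵢ·δᵢ = δ_bulk ⇒ f_C·(-32.0) + f_B·(-6.3) = -22.9 − (-17.105) = -5.795
Substitute f_B = 0.389 − f_C:
f_C·(-32.0 − -6.3) = -5.795 − 0.389×(-6.3) = -3.344
f_C = -3.344 / -25.7 = 0.1301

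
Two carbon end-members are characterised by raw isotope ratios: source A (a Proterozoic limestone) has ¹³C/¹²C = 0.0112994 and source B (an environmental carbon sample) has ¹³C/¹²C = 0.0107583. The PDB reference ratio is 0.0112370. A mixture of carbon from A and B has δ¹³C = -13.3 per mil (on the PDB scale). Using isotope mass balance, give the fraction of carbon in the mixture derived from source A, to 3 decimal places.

0.608

δ_A = (0.0112994/0.0112370 − 1)×1000 = (1.005553 − 1)×1000 = 5.553 per mil
δ_B = (0.0107583/0.0112370 − 1)×1000 = (0.957400 − 1)×1000 = -42.600 per mil
f_A = (δ_mix − δ_B)/(δ_A − δ_B) = (-13.3 − (-42.600))/(5.553 − (-42.600))
f_A = 29.300 / 48.153 = 0.6085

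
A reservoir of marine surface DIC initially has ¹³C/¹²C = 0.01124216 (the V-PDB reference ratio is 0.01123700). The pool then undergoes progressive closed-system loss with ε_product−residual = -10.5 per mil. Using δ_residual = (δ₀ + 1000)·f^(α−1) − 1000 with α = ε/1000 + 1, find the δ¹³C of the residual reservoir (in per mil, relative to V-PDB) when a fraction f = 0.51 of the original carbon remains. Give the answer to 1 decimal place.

7.6 per mil

δ₀ = (0.01124216/0.01123700 − 1)×1000 = (1.000459 − 1)×1000 = 0.459 per mil
α − 1 = ε/1000 = -0.0105
f^(α−1) = 0.51^(-0.0105) = 1.007095
δ_res = (0.459 + 1000) × 1.007095 − 1000 = 1007.558 − 1000 = 7.56 per mil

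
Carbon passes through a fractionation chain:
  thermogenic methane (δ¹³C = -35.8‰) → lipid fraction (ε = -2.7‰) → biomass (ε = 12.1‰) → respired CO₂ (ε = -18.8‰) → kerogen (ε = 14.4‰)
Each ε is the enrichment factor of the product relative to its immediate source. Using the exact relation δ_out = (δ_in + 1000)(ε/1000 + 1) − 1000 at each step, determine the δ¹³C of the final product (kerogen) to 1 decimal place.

step 1: δ = (-35.80 + 1000)·(-2.7/1000 + 1) − 1000 = -38.40‰
step 2: δ = (-38.40 + 1000)·(12.1/1000 + 1) − 1000 = -26.77‰
step 3: δ = (-26.77 + 1000)·(-18.8/1000 + 1) − 1000 = -45.06‰
step 4: δ = (-45.06 + 1000)·(14.4/1000 + 1) − 1000 = -31.31‰

-31.3‰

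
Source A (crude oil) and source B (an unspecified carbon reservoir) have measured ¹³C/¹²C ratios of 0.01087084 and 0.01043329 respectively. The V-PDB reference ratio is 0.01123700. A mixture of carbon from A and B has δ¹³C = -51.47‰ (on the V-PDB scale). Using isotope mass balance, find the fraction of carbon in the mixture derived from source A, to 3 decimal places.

δ_A = (0.01087084/0.01123700 − 1)×1000 = (0.967415 − 1)×1000 = -32.585‰
δ_B = (0.01043329/0.01123700 − 1)×1000 = (0.928476 − 1)×1000 = -71.524‰
f_A = (δ_mix − δ_B)/(δ_A − δ_B) = (-51.47 − (-71.524))/(-32.585 − (-71.524))
f_A = 20.054 / 38.938 = 0.5150

0.515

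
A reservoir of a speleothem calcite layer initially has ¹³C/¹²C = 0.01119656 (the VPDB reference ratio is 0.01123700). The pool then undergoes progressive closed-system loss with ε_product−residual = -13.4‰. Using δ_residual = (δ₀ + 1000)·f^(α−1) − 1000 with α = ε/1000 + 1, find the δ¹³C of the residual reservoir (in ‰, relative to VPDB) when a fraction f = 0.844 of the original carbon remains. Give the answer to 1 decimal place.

-1.3‰

δ₀ = (0.01119656/0.01123700 − 1)×1000 = (0.996401 − 1)×1000 = -3.599‰
α − 1 = ε/1000 = -0.0134
f^(α−1) = 0.844^(-0.0134) = 1.002275
δ_res = (-3.599 + 1000) × 1.002275 − 1000 = 998.668 − 1000 = -1.33‰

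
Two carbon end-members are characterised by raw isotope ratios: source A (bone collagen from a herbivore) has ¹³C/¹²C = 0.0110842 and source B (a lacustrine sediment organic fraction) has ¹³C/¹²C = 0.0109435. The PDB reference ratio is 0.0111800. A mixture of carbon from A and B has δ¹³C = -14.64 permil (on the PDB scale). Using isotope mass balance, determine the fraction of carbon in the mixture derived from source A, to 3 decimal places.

δ_A = (0.0110842/0.0111800 − 1)×1000 = (0.991431 − 1)×1000 = -8.569 permil
δ_B = (0.0109435/0.0111800 − 1)×1000 = (0.978846 − 1)×1000 = -21.154 permil
f_A = (δ_mix − δ_B)/(δ_A − δ_B) = (-14.64 − (-21.154))/(-8.569 − (-21.154))
f_A = 6.514 / 12.585 = 0.5176

0.518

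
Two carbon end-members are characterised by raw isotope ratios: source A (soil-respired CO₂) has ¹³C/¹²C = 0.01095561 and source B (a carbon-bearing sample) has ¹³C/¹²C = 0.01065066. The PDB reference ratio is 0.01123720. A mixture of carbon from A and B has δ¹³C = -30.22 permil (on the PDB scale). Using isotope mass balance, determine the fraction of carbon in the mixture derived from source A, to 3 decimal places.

δ_A = (0.01095561/0.01123720 − 1)×1000 = (0.974941 − 1)×1000 = -25.059 permil
δ_B = (0.01065066/0.01123720 − 1)×1000 = (0.947804 − 1)×1000 = -52.196 permil
f_A = (δ_mix − δ_B)/(δ_A − δ_B) = (-30.22 − (-52.196))/(-25.059 − (-52.196))
f_A = 21.976 / 27.138 = 0.8098

0.810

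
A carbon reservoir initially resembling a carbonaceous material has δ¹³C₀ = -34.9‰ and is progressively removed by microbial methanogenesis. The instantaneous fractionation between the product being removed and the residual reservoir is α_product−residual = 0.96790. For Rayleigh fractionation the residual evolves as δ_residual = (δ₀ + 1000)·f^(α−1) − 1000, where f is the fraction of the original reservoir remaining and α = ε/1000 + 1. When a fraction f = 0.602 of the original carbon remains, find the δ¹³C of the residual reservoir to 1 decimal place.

-19.0‰

Rayleigh residual: δ_res = (δ₀ + 1000)·f^(α−1) − 1000
α − 1 = -0.03210
f^(α−1) = 0.602^(-0.03210) = 1.016424
δ_res = (-34.9 + 1000) × 1.016424 − 1000 = 980.951 − 1000 = -19.05‰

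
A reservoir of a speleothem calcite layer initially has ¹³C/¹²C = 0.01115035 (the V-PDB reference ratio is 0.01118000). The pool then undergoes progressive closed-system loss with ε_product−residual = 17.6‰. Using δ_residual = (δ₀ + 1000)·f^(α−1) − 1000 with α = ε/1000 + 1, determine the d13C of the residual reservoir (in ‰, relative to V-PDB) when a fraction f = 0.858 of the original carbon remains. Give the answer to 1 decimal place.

δ₀ = (0.01115035/0.01118000 − 1)×1000 = (0.997348 − 1)×1000 = -2.652‰
α − 1 = ε/1000 = 0.0176
f^(α−1) = 0.858^(0.0176) = 0.997308
δ_res = (-2.652 + 1000) × 0.997308 − 1000 = 994.663 − 1000 = -5.34‰

-5.3‰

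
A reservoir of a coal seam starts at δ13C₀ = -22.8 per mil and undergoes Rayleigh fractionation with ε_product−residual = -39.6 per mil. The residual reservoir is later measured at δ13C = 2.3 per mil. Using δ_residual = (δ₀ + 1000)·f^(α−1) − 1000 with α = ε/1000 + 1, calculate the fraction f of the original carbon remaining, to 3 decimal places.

0.527

α − 1 = ε/1000 = -0.0396
(δ_res + 1000)/(δ₀ + 1000) = (2.3 + 1000)/(-22.8 + 1000) = 1002.3/977.2 = 1.025686
f = 1.025686^(1/-0.0396) = exp(ln(1.025686)/-0.0396) = exp(0.02536/-0.0396)
f = exp(-0.6404) = 0.5271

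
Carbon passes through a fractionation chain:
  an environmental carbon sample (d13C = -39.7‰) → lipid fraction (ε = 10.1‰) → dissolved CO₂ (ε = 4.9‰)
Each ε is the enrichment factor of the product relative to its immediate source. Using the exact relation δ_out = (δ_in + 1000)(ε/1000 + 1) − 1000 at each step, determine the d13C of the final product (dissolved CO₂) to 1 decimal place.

-25.2‰

step 1: δ = (-39.70 + 1000)·(10.1/1000 + 1) − 1000 = -30.00‰
step 2: δ = (-30.00 + 1000)·(4.9/1000 + 1) − 1000 = -25.25‰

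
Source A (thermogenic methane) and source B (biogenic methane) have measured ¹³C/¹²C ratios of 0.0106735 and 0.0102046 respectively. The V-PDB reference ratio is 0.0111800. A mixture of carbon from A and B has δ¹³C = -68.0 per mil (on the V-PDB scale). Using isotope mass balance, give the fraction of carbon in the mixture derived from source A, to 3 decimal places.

δ_A = (0.0106735/0.0111800 − 1)×1000 = (0.954696 − 1)×1000 = -45.304 per mil
δ_B = (0.0102046/0.0111800 − 1)×1000 = (0.912755 − 1)×1000 = -87.245 per mil
f_A = (δ_mix − δ_B)/(δ_A − δ_B) = (-68.0 − (-87.245))/(-45.304 − (-87.245))
f_A = 19.245 / 41.941 = 0.4589

0.459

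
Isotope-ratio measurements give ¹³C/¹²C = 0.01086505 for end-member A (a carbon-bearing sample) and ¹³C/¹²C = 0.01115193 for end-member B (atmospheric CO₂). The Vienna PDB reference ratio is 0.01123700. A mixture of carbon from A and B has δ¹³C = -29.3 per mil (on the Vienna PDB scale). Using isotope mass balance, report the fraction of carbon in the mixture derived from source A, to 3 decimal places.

δ_A = (0.01086505/0.01123700 − 1)×1000 = (0.966900 − 1)×1000 = -33.100 per mil
δ_B = (0.01115193/0.01123700 − 1)×1000 = (0.992429 − 1)×1000 = -7.571 per mil
f_A = (δ_mix − δ_B)/(δ_A − δ_B) = (-29.3 − (-7.571))/(-33.100 − (-7.571))
f_A = -21.729 / -25.530 = 0.8511

0.851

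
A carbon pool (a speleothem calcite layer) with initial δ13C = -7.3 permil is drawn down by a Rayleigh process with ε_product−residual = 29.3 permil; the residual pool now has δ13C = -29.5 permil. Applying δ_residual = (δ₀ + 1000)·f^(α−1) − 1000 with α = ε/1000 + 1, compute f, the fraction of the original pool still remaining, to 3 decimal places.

α − 1 = ε/1000 = 0.0293
(δ_res + 1000)/(δ₀ + 1000) = (-29.5 + 1000)/(-7.3 + 1000) = 970.5/992.7 = 0.977637
f = 0.977637^(1/0.0293) = exp(ln(0.977637)/0.0293) = exp(-0.02262/0.0293)
f = exp(-0.7719) = 0.4621

0.462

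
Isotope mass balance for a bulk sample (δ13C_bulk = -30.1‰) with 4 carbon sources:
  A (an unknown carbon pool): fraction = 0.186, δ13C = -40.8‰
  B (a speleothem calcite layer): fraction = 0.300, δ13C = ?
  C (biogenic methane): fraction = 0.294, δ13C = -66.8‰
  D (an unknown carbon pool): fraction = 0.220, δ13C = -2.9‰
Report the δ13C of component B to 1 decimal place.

-7.4‰

Isotope mass balance: δ_bulk = Σ fᵢ·δᵢ.
-30.1 = 0.186×(-40.8) + 0.300×δ_B + 0.294×(-66.8) + 0.220×(-2.9)
0.300·δ_B = -30.1 − (-27.866) = -2.234
δ_B = -2.234 / 0.300 = -7.45‰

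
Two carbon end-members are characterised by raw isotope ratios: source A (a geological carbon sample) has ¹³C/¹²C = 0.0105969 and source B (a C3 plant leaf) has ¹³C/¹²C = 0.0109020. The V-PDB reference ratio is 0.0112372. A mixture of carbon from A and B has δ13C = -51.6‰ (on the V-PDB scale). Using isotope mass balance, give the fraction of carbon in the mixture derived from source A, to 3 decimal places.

0.802

δ_A = (0.0105969/0.0112372 − 1)×1000 = (0.943020 − 1)×1000 = -56.980‰
δ_B = (0.0109020/0.0112372 − 1)×1000 = (0.970171 − 1)×1000 = -29.829‰
f_A = (δ_mix − δ_B)/(δ_A − δ_B) = (-51.6 − (-29.829))/(-56.980 − (-29.829))
f_A = -21.771 / -27.151 = 0.8018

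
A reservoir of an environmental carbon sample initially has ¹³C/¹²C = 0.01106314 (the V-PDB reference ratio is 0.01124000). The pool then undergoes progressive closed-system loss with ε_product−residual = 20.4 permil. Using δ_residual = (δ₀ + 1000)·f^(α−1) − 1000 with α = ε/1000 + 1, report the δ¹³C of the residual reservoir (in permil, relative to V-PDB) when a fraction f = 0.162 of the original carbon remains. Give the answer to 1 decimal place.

-51.6 permil

δ₀ = (0.01106314/0.01124000 − 1)×1000 = (0.984265 − 1)×1000 = -15.735 permil
α − 1 = ε/1000 = 0.0204
f^(α−1) = 0.162^(0.0204) = 0.963550
δ_res = (-15.735 + 1000) × 0.963550 − 1000 = 948.388 − 1000 = -51.61 permil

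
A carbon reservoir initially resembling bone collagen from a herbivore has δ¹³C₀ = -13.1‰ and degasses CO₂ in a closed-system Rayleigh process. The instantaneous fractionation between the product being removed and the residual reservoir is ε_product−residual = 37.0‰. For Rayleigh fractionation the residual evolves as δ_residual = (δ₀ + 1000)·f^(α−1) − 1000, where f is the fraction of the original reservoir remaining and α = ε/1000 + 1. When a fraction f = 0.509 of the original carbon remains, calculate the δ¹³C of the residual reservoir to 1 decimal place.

-37.5‰

Rayleigh residual: δ_res = (δ₀ + 1000)·f^(α−1) − 1000
α = ε/1000 + 1 = 1.03700, so α − 1 = 0.03700
f^(α−1) = 0.509^(0.03700) = 0.975323
δ_res = (-13.1 + 1000) × 0.975323 − 1000 = 962.546 − 1000 = -37.45‰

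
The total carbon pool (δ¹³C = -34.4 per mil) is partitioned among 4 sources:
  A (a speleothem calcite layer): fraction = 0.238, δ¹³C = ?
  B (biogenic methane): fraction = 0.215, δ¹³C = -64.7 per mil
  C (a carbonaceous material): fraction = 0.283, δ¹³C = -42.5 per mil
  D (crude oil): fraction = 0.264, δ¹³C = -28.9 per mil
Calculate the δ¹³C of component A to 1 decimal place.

Isotope mass balance: δ_bulk = Σ fᵢ·δᵢ.
-34.4 = 0.238×δ_A + 0.215×(-64.7) + 0.283×(-42.5) + 0.264×(-28.9)
0.238·δ_A = -34.4 − (-33.568) = -0.832
δ_A = -0.832 / 0.238 = -3.50 per mil

-3.5 per mil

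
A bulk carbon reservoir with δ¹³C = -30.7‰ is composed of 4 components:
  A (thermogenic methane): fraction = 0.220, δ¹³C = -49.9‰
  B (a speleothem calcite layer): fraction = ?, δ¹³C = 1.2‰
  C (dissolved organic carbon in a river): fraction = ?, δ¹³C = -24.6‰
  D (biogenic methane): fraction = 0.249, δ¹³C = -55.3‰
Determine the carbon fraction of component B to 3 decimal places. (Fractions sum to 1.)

Let f_B and f_C be the unknown fractions; fractions sum to 1 so f_B + f_C = 0.531.
Mass balance: Σ fᵢ·δᵢ = δ_bulk ⇒ f_B·(1.2) + f_C·(-24.6) = -30.7 − (-24.748) = -5.952
Substitute f_C = 0.531 − f_B:
f_B·(1.2 − -24.6) = -5.952 − 0.531×(-24.6) = 7.110
f_B = 7.110 / 25.8 = 0.2756

0.276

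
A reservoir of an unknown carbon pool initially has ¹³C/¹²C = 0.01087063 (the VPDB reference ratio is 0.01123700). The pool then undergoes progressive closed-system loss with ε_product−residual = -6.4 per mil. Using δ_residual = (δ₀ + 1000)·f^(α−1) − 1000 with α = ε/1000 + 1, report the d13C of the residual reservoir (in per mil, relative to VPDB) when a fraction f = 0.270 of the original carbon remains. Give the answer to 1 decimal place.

δ₀ = (0.01087063/0.01123700 − 1)×1000 = (0.967396 − 1)×1000 = -32.604 per mil
α − 1 = ε/1000 = -0.0064
f^(α−1) = 0.270^(-0.0064) = 1.008415
δ_res = (-32.604 + 1000) × 1.008415 − 1000 = 975.537 − 1000 = -24.46 per mil

-24.5 per mil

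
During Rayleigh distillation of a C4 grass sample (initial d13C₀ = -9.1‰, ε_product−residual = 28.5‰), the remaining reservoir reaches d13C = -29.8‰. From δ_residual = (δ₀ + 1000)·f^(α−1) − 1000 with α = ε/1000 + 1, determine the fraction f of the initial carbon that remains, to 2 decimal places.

α − 1 = ε/1000 = 0.0285
(δ_res + 1000)/(δ₀ + 1000) = (-29.8 + 1000)/(-9.1 + 1000) = 970.2/990.9 = 0.979110
f = 0.979110^(1/0.0285) = exp(ln(0.979110)/0.0285) = exp(-0.02111/0.0285)
f = exp(-0.7408) = 0.4768

0.48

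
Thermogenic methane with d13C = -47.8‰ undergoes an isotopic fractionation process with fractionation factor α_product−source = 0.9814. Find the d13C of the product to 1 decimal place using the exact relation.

-65.5‰

δ_product = (δ_source + 1000)·α − 1000
δ_product = (-47.8 + 1000) × 0.9814 − 1000
δ_product = 934.489 − 1000 = -65.51‰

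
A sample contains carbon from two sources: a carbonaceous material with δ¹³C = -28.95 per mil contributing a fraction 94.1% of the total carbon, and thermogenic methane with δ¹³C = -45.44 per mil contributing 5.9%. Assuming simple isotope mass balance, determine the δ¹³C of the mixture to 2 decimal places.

-29.92 per mil

δ_mix = f_A·δ_A + f_B·δ_B
δ_mix = 0.941 × (-28.95) + 0.059 × (-45.44)
δ_mix = -27.242 + -2.681 = -29.923 per mil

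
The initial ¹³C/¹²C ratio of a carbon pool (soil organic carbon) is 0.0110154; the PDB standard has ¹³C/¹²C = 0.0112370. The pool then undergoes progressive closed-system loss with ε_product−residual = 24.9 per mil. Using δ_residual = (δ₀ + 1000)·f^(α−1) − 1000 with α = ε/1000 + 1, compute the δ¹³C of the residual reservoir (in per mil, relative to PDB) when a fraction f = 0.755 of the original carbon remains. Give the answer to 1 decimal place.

-26.6 per mil

δ₀ = (0.0110154/0.0112370 − 1)×1000 = (0.980279 − 1)×1000 = -19.721 per mil
α − 1 = ε/1000 = 0.0249
f^(α−1) = 0.755^(0.0249) = 0.993027
δ_res = (-19.721 + 1000) × 0.993027 − 1000 = 973.444 − 1000 = -26.56 per mil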